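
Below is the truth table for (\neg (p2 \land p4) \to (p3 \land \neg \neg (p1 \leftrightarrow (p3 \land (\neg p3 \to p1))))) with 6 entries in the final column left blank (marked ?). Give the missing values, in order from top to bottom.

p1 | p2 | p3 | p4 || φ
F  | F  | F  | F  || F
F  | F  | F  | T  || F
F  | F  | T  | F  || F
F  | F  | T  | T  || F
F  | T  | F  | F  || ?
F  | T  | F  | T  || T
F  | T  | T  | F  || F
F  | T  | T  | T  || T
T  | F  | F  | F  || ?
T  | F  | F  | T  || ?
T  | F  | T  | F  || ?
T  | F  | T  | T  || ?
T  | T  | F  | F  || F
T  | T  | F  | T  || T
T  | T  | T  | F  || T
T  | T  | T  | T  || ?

Row p1=F, p2=T, p3=F, p4=F: \neg (p2 \land p4) = T, (p3 \land \neg \neg (p1 \leftrightarrow (p3 \land (\neg p3 \to p1)))) = F, so the formula = F.
Row p1=T, p2=F, p3=F, p4=F: \neg (p2 \land p4) = T, (p3 \land \neg \neg (p1 \leftrightarrow (p3 \land (\neg p3 \to p1)))) = F, so the formula = F.
Row p1=T, p2=F, p3=F, p4=T: \neg (p2 \land p4) = T, (p3 \land \neg \neg (p1 \leftrightarrow (p3 \land (\neg p3 \to p1)))) = F, so the formula = F.
Row p1=T, p2=F, p3=T, p4=F: \neg (p2 \land p4) = T, (p3 \land \neg \neg (p1 \leftrightarrow (p3 \land (\neg p3 \to p1)))) = T, so the formula = T.
Row p1=T, p2=F, p3=T, p4=T: \neg (p2 \land p4) = T, (p3 \land \neg \neg (p1 \leftrightarrow (p3 \land (\neg p3 \to p1)))) = T, so the formula = T.
Row p1=T, p2=T, p3=T, p4=T: \neg (p2 \land p4) = F, (p3 \land \neg \neg (p1 \leftrightarrow (p3 \land (\neg p3 \to p1)))) = T, so the formula = T.

F, F, F, T, T, T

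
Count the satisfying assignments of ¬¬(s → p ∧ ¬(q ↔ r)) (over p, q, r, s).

p | q | r | s || (q ↔ r) | ¬(q ↔ r) | (p ∧ ¬(q ↔ r)) | (s → (p ∧ ¬(q ↔ r))) | ¬(s → (p ∧ ¬(q ↔ r))) | ¬¬(s → (p ∧ ¬(q ↔ r)))
T | T | T | T ||    T    |    F     |       F        |          F           |           T           |           F           
T | T | T | F ||    T    |    F     |       F        |          T           |           F           |           T           
T | T | F | T ||    F    |    T     |       T        |          T           |           F           |           T           
T | T | F | F ||    F    |    T     |       T        |          T           |           F           |           T           
T | F | T | T ||    F    |    T     |       T        |          T           |           F           |           T           
T | F | T | F ||    F    |    T     |       T        |          T           |           F           |           T           
T | F | F | T ||    T    |    F     |       F        |          F           |           T           |           F           
T | F | F | F ||    T    |    F     |       F        |          T           |           F           |           T           
F | T | T | T ||    T    |    F     |       F        |          F           |           T           |           F           
F | T | T | F ||    T    |    F     |       F        |          T           |           F           |           T           
F | T | F | T ||    F    |    T     |       F        |          F           |           T           |           F           
F | T | F | F ||    F    |    T     |       F        |          T           |           F           |           T           
F | F | T | T ||    F    |    T     |       F        |          F           |           T           |           F           
F | F | T | F ||    F    |    T     |       F        |          T           |           F           |           T           
F | F | F | T ||    T    |    F     |       F        |          F           |           T           |           F           
F | F | F | F ||    T    |    F     |       F        |          T           |           F           |           T           
The formula is true on 10 of the 16 rows.

10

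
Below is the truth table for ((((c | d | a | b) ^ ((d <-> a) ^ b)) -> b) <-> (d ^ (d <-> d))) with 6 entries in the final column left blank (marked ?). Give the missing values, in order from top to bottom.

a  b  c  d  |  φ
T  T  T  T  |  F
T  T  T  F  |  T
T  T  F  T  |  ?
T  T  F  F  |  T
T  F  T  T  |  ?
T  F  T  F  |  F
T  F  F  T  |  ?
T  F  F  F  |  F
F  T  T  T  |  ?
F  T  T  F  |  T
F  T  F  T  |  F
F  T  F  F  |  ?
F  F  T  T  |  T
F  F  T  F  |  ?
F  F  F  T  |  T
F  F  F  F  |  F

Row a=T, b=T, c=F, d=T: (((c | d | a | b) ^ ((d <-> a) ^ b)) -> b) = T, (d ^ (d <-> d)) = F, so the formula = F.
Row a=T, b=F, c=T, d=T: (((c | d | a | b) ^ ((d <-> a) ^ b)) -> b) = T, (d ^ (d <-> d)) = F, so the formula = F.
Row a=T, b=F, c=F, d=T: (((c | d | a | b) ^ ((d <-> a) ^ b)) -> b) = T, (d ^ (d <-> d)) = F, so the formula = F.
Row a=F, b=T, c=T, d=T: (((c | d | a | b) ^ ((d <-> a) ^ b)) -> b) = T, (d ^ (d <-> d)) = F, so the formula = F.
Row a=F, b=T, c=F, d=F: (((c | d | a | b) ^ ((d <-> a) ^ b)) -> b) = T, (d ^ (d <-> d)) = T, so the formula = T.
Row a=F, b=F, c=T, d=F: (((c | d | a | b) ^ ((d <-> a) ^ b)) -> b) = T, (d ^ (d <-> d)) = T, so the formula = T.

F, F, F, F, T, T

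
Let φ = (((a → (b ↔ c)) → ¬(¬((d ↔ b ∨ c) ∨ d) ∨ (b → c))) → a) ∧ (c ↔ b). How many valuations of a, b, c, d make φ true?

8

a | b | c | d | (b ↔ c) | (a → (b ↔ c)) | (b ∨ c) | (d ↔ (b ∨ c)) | ((d ↔ (b ∨ c)) ∨ d) | ¬((d ↔ (b ∨ c)) ∨ d) | (b → c) | (c ↔ b) | φ
- | - | - | - | ------- | ------------- | ------- | ------------- | ------------------- | -------------------- | ------- | ------- | -
1 | 1 | 1 | 1 |    1    |       1       |    1    |       1       |          1          |          0           |    1    |    1    | 1
1 | 1 | 1 | 0 |    1    |       1       |    1    |       0       |          0          |          1           |    1    |    1    | 1
1 | 1 | 0 | 1 |    0    |       0       |    1    |       1       |          1          |          0           |    0    |    0    | 0
1 | 1 | 0 | 0 |    0    |       0       |    1    |       0       |          0          |          1           |    0    |    0    | 0
1 | 0 | 1 | 1 |    0    |       0       |    1    |       1       |          1          |          0           |    1    |    0    | 0
1 | 0 | 1 | 0 |    0    |       0       |    1    |       0       |          0          |          1           |    1    |    0    | 0
1 | 0 | 0 | 1 |    1    |       1       |    0    |       0       |          1          |          0           |    1    |    1    | 1
1 | 0 | 0 | 0 |    1    |       1       |    0    |       1       |          1          |          0           |    1    |    1    | 1
0 | 1 | 1 | 1 |    1    |       1       |    1    |       1       |          1          |          0           |    1    |    1    | 1
0 | 1 | 1 | 0 |    1    |       1       |    1    |       0       |          0          |          1           |    1    |    1    | 1
0 | 1 | 0 | 1 |    0    |       1       |    1    |       1       |          1          |          0           |    0    |    0    | 0
0 | 1 | 0 | 0 |    0    |       1       |    1    |       0       |          0          |          1           |    0    |    0    | 0
0 | 0 | 1 | 1 |    0    |       1       |    1    |       1       |          1          |          0           |    1    |    0    | 0
0 | 0 | 1 | 0 |    0    |       1       |    1    |       0       |          0          |          1           |    1    |    0    | 0
0 | 0 | 0 | 1 |    1    |       1       |    0    |       0       |          1          |          0           |    1    |    1    | 1
0 | 0 | 0 | 0 |    1    |       1       |    0    |       1       |          1          |          0           |    1    |    1    | 1
The formula is true on 8 of the 16 rows.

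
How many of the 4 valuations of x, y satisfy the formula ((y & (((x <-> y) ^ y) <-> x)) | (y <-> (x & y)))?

  x   |   y   ||   φ  
 True |  True ||  True
 True | False ||  True
False |  True || False
False | False ||  True
The formula is true on 3 of the 4 rows.

3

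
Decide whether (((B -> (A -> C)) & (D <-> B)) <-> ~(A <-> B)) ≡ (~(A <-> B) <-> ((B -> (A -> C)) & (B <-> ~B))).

A  B  C  D  |  φ  ψ
1  1  1  1  |  0  1
1  1  1  0  |  1  1
1  1  0  1  |  1  1
1  1  0  0  |  1  1
1  0  1  1  |  0  0
1  0  1  0  |  1  0
1  0  0  1  |  0  0
1  0  0  0  |  1  0
0  1  1  1  |  1  0
0  1  1  0  |  0  0
0  1  0  1  |  1  0
0  1  0  0  |  0  0
0  0  1  1  |  1  1
0  0  1  0  |  0  1
0  0  0  1  |  1  1
0  0  0  0  |  0  1
The columns differ at A=1, B=1, C=1, D=1 (φ=0, ψ=1), so they are not equivalent.

not equivalent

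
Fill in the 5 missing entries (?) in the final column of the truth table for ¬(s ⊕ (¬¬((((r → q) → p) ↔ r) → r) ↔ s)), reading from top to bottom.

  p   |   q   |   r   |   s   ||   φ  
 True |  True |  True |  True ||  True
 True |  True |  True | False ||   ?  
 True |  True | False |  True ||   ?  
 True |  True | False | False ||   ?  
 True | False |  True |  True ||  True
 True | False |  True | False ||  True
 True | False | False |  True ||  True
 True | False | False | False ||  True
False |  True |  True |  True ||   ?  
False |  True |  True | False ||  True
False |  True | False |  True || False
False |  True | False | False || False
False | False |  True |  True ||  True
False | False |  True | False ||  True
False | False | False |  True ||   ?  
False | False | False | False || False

Row p=True, q=True, r=True, s=False: (¬¬((((r → q) → p) ↔ r) → r) ↔ s) = False, (s ⊕ (¬¬((((r → q) → p) ↔ r) → r) ↔ s)) = False, so the formula = True.
Row p=True, q=True, r=False, s=True: (¬¬((((r → q) → p) ↔ r) → r) ↔ s) = True, (s ⊕ (¬¬((((r → q) → p) ↔ r) → r) ↔ s)) = False, so the formula = True.
Row p=True, q=True, r=False, s=False: (¬¬((((r → q) → p) ↔ r) → r) ↔ s) = False, (s ⊕ (¬¬((((r → q) → p) ↔ r) → r) ↔ s)) = False, so the formula = True.
Row p=False, q=True, r=True, s=True: (¬¬((((r → q) → p) ↔ r) → r) ↔ s) = True, (s ⊕ (¬¬((((r → q) → p) ↔ r) → r) ↔ s)) = False, so the formula = True.
Row p=False, q=False, r=False, s=True: (¬¬((((r → q) → p) ↔ r) → r) ↔ s) = False, (s ⊕ (¬¬((((r → q) → p) ↔ r) → r) ↔ s)) = True, so the formula = False.

True, True, True, True, False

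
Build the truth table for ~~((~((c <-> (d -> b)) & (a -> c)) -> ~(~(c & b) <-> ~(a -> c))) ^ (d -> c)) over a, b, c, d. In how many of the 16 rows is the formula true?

4

a  b  c  d  |  (d -> b)  (c <-> (d -> b))  (a -> c)  (c & b)  ~(c & b)  ~(a -> c)  (~(c & b) <-> ~(a -> c))  ~(~(c & b) <-> ~(a -> c))  (d -> c)  φ
F  F  F  F  |     T             F             T         F        T          F                 F                          T                 T      F
F  F  F  T  |     F             T             T         F        T          F                 F                          T                 F      T
F  F  T  F  |     T             T             T         F        T          F                 F                          T                 T      F
F  F  T  T  |     F             F             T         F        T          F                 F                          T                 T      F
F  T  F  F  |     T             F             T         F        T          F                 F                          T                 T      F
F  T  F  T  |     T             F             T         F        T          F                 F                          T                 F      T
F  T  T  F  |     T             T             T         T        F          F                 T                          F                 T      F
F  T  T  T  |     T             T             T         T        F          F                 T                          F                 T      F
T  F  F  F  |     T             F             F         F        T          T                 T                          F                 T      T
T  F  F  T  |     F             T             F         F        T          T                 T                          F                 F      F
T  F  T  F  |     T             T             T         F        T          F                 F                          T                 T      F
T  F  T  T  |     F             F             T         F        T          F                 F                          T                 T      F
T  T  F  F  |     T             F             F         F        T          T                 T                          F                 T      T
T  T  F  T  |     T             F             F         F        T          T                 T                          F                 F      F
T  T  T  F  |     T             T             T         T        F          F                 T                          F                 T      F
T  T  T  T  |     T             T             T         T        F          F                 T                          F                 T      F
The formula is true on 4 of the 16 rows.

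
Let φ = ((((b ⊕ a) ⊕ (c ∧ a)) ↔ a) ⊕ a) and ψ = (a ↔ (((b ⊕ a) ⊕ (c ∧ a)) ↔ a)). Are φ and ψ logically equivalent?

a | b | c || φ | ψ
T | T | T || F | T
T | T | F || T | F
T | F | T || T | F
T | F | F || F | T
F | T | T || F | T
F | T | F || F | T
F | F | T || T | F
F | F | F || T | F
The columns differ at a=T, b=T, c=T (φ=F, ψ=T), so they are not equivalent.

not equivalent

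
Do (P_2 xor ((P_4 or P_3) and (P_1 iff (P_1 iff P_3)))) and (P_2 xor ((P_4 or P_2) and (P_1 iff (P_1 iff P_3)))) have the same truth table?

 P_1  |  P_2  |  P_3  |  P_4  |   φ   |   ψ  
----- | ----- | ----- | ----- | ----- | -----
 True |  True |  True |  True | False | False
 True |  True |  True | False | False | False
 True |  True | False |  True |  True |  True
 True |  True | False | False |  True |  True
 True | False |  True |  True |  True |  True
 True | False |  True | False |  True | False
 True | False | False |  True | False | False
 True | False | False | False | False | False
False |  True |  True |  True | False | False
False |  True |  True | False | False | False
False |  True | False |  True |  True |  True
False |  True | False | False |  True |  True
False | False |  True |  True |  True |  True
False | False |  True | False |  True | False
False | False | False |  True | False | False
False | False | False | False | False | False
The columns differ at P_1=True, P_2=False, P_3=True, P_4=False (φ=True, ψ=False), so they are not equivalent.

not equivalent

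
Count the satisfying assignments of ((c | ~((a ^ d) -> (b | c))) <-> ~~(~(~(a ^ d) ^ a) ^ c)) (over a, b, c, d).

a  b  c  d     (a ^ d)  (b | c)  ((a ^ d) -> (b | c))  ~((a ^ d) -> (b | c))  (c | ~((a ^ d) -> (b | c)))  ~(a ^ d)  (~(a ^ d) ^ a)  ~(~(a ^ d) ^ a)  (~(~(a ^ d) ^ a) ^ c)  ~(~(~(a ^ d) ^ a) ^ c)  ~~(~(~(a ^ d) ^ a) ^ c)  φ
F  F  F  F        F        F              T                      F                         F                  T            T                F                   F                      T                        F             T
F  F  F  T        T        F              F                      T                         T                  F            F                T                   T                      F                        T             T
F  F  T  F        F        T              T                      F                         T                  T            T                F                   T                      F                        T             T
F  F  T  T        T        T              T                      F                         T                  F            F                T                   F                      T                        F             F
F  T  F  F        F        T              T                      F                         F                  T            T                F                   F                      T                        F             T
F  T  F  T        T        T              T                      F                         F                  F            F                T                   T                      F                        T             F
F  T  T  F        F        T              T                      F                         T                  T            T                F                   T                      F                        T             T
F  T  T  T        T        T              T                      F                         T                  F            F                T                   F                      T                        F             F
T  F  F  F        T        F              F                      T                         T                  F            T                F                   F                      T                        F             F
T  F  F  T        F        F              T                      F                         F                  T            F                T                   T                      F                        T             F
T  F  T  F        T        T              T                      F                         T                  F            T                F                   T                      F                        T             T
T  F  T  T        F        T              T                      F                         T                  T            F                T                   F                      T                        F             F
T  T  F  F        T        T              T                      F                         F                  F            T                F                   F                      T                        F             T
T  T  F  T        F        T              T                      F                         F                  T            F                T                   T                      F                        T             F
T  T  T  F        T        T              T                      F                         T                  F            T                F                   T                      F                        T             T
T  T  T  T        F        T              T                      F                         T                  T            F                T                   F                      T                        F             F
The formula is true on 8 of the 16 rows.

8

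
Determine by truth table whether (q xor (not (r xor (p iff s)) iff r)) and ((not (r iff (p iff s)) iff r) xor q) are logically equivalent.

  p      q      r      s    |    φ      ψ  
 True   True   True   True  |  False   True
 True   True   True  False  |   True  False
 True   True  False   True  |  False   True
 True   True  False  False  |   True  False
 True  False   True   True  |   True  False
 True  False   True  False  |  False   True
 True  False  False   True  |   True  False
 True  False  False  False  |  False   True
False   True   True   True  |   True  False
False   True   True  False  |  False   True
False   True  False   True  |   True  False
False   True  False  False  |  False   True
False  False   True   True  |  False   True
False  False   True  False  |   True  False
False  False  False   True  |  False   True
False  False  False  False  |   True  False
The columns differ at p=True, q=True, r=True, s=True (φ=False, ψ=True), so they are not equivalent.

not equivalent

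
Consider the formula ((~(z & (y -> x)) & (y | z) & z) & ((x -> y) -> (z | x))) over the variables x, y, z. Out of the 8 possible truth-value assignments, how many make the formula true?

x  y  z     (y -> x)  (z & (y -> x))  ~(z & (y -> x))  (y | z)  (x -> y)  (z | x)  ((x -> y) -> (z | x))  φ
1  1  1        1            1                0            1        1         1               1            0
1  1  0        1            0                1            1        1         1               1            0
1  0  1        1            1                0            1        0         1               1            0
1  0  0        1            0                1            0        0         1               1            0
0  1  1        0            0                1            1        1         1               1            1
0  1  0        0            0                1            1        1         0               0            0
0  0  1        1            1                0            1        1         1               1            0
0  0  0        1            0                1            0        1         0               0            0
The formula is true on 1 of the 8 rows.

1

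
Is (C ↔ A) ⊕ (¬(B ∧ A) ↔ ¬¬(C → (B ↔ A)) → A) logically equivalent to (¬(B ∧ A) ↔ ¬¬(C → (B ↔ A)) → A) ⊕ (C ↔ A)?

A  B  C  |  φ  ψ
1  1  1  |  1  1
1  1  0  |  0  0
1  0  1  |  0  0
1  0  0  |  1  1
0  1  1  |  1  1
0  1  0  |  1  1
0  0  1  |  0  0
0  0  0  |  1  1
The columns for φ and ψ agree on every row, so they are logically equivalent.

equivalent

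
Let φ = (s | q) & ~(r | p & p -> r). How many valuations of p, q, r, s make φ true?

3

p  q  r  s     (s | q)  (p & p)  (r | (p & p))  ((r | (p & p)) -> r)  ~((r | (p & p)) -> r)  ((s | q) & ~((r | (p & p)) -> r))
T  T  T  T        T        T           T                 T                      F                            F                
T  T  T  F        T        T           T                 T                      F                            F                
T  T  F  T        T        T           T                 F                      T                            T                
T  T  F  F        T        T           T                 F                      T                            T                
T  F  T  T        T        T           T                 T                      F                            F                
T  F  T  F        F        T           T                 T                      F                            F                
T  F  F  T        T        T           T                 F                      T                            T                
T  F  F  F        F        T           T                 F                      T                            F                
F  T  T  T        T        F           T                 T                      F                            F                
F  T  T  F        T        F           T                 T                      F                            F                
F  T  F  T        T        F           F                 T                      F                            F                
F  T  F  F        T        F           F                 T                      F                            F                
F  F  T  T        T        F           T                 T                      F                            F                
F  F  T  F        F        F           T                 T                      F                            F                
F  F  F  T        T        F           F                 T                      F                            F                
F  F  F  F        F        F           F                 T                      F                            F                
The formula is true on 3 of the 16 rows.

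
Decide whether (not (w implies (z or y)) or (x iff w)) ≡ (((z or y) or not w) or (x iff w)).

not equivalent

x  y  z  w  |  φ  ψ
F  F  F  F  |  T  T
F  F  F  T  |  T  F
F  F  T  F  |  T  T
F  F  T  T  |  F  T
F  T  F  F  |  T  T
F  T  F  T  |  F  T
F  T  T  F  |  T  T
F  T  T  T  |  F  T
T  F  F  F  |  F  T
T  F  F  T  |  T  T
T  F  T  F  |  F  T
T  F  T  T  |  T  T
T  T  F  F  |  F  T
T  T  F  T  |  T  T
T  T  T  F  |  F  T
T  T  T  T  |  T  T
The columns differ at x=F, y=F, z=F, w=T (φ=T, ψ=F), so they are not equivalent.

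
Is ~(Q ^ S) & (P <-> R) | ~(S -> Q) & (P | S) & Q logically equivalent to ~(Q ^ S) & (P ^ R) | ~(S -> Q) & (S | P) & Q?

not equivalent

P | Q | R | S || φ | ψ
T | T | T | T || T | F
T | T | T | F || F | F
T | T | F | T || F | T
T | T | F | F || F | F
T | F | T | T || F | F
T | F | T | F || T | F
T | F | F | T || F | F
T | F | F | F || F | T
F | T | T | T || F | T
F | T | T | F || F | F
F | T | F | T || T | F
F | T | F | F || F | F
F | F | T | T || F | F
F | F | T | F || F | T
F | F | F | T || F | F
F | F | F | F || T | F
The columns differ at P=T, Q=T, R=T, S=T (φ=T, ψ=F), so they are not equivalent.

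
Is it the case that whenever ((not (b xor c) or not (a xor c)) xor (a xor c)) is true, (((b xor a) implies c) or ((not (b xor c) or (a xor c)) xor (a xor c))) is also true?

a | b | c || φ | ψ
T | T | T || T | T
T | T | F || T | T
T | F | T || T | T
T | F | F || F | F
F | T | T || F | T
F | T | F || T | F
F | F | T || T | T
F | F | F || T | T
At a=F, b=T, c=F we have φ true but ψ false, so φ does not entail ψ.

no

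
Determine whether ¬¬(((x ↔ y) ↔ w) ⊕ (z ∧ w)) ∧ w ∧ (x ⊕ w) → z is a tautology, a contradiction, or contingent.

  x      y      z      w    |    φ  
 True   True   True   True  |   True
 True   True   True  False  |   True
 True   True  False   True  |   True
 True   True  False  False  |   True
 True  False   True   True  |   True
 True  False   True  False  |   True
 True  False  False   True  |   True
 True  False  False  False  |   True
False   True   True   True  |   True
False   True   True  False  |   True
False   True  False   True  |   True
False   True  False  False  |   True
False  False   True   True  |   True
False  False   True  False  |   True
False  False  False   True  |  False
False  False  False  False  |   True
15 of 16 rows are True, so the formula is contingent.

contingent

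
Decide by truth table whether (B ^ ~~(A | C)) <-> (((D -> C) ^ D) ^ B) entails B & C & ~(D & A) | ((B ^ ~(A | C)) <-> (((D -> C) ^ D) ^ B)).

A | B | C | D || φ | ψ
F | F | F | F || F | T
F | F | F | T || F | T
F | F | T | F || T | F
F | F | T | T || F | T
F | T | F | F || F | T
F | T | F | T || F | T
F | T | T | F || T | T
F | T | T | T || F | T
T | F | F | F || T | F
T | F | F | T || T | F
T | F | T | F || T | F
T | F | T | T || F | T
T | T | F | F || T | F
T | T | F | T || T | F
T | T | T | F || T | T
T | T | T | T || F | T
At A=F, B=F, C=T, D=F we have φ true but ψ false, so φ does not entail ψ.

no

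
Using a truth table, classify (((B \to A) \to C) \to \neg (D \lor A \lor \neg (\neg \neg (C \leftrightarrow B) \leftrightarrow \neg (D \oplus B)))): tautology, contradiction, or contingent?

A | B | C | D | (B \to A) | ((B \to A) \to C) | (C \leftrightarrow B) | \neg (C \leftrightarrow B) | (D \oplus B) | \neg (D \oplus B) | φ
- | - | - | - | --------- | ----------------- | --------------------- | -------------------------- | ------------ | ----------------- | -
F | F | F | F |     T     |         F         |           T           |             F              |      F       |         T         | T
F | F | F | T |     T     |         F         |           T           |             F              |      T       |         F         | T
F | F | T | F |     T     |         T         |           F           |             T              |      F       |         T         | F
F | F | T | T |     T     |         T         |           F           |             T              |      T       |         F         | F
F | T | F | F |     F     |         T         |           F           |             T              |      T       |         F         | T
F | T | F | T |     F     |         T         |           F           |             T              |      F       |         T         | F
F | T | T | F |     F     |         T         |           T           |             F              |      T       |         F         | F
F | T | T | T |     F     |         T         |           T           |             F              |      F       |         T         | F
T | F | F | F |     T     |         F         |           T           |             F              |      F       |         T         | T
T | F | F | T |     T     |         F         |           T           |             F              |      T       |         F         | T
T | F | T | F |     T     |         T         |           F           |             T              |      F       |         T         | F
T | F | T | T |     T     |         T         |           F           |             T              |      T       |         F         | F
T | T | F | F |     T     |         F         |           F           |             T              |      T       |         F         | T
T | T | F | T |     T     |         F         |           F           |             T              |      F       |         T         | T
T | T | T | F |     T     |         T         |           T           |             F              |      T       |         F         | F
T | T | T | T |     T     |         T         |           T           |             F              |      F       |         T         | F
7 of 16 rows are T, so the formula is contingent.

contingent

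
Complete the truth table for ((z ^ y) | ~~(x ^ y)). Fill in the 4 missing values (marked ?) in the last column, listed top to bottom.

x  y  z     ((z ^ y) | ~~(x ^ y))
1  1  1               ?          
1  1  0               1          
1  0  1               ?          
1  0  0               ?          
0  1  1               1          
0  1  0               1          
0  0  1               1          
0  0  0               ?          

Row x=1, y=1, z=1: (z ^ y) = 0, ~~(x ^ y) = 0, so ((z ^ y) | ~~(x ^ y)) = 0.
Row x=1, y=0, z=1: (z ^ y) = 1, ~~(x ^ y) = 1, so ((z ^ y) | ~~(x ^ y)) = 1.
Row x=1, y=0, z=0: (z ^ y) = 0, ~~(x ^ y) = 1, so ((z ^ y) | ~~(x ^ y)) = 1.
Row x=0, y=0, z=0: (z ^ y) = 0, ~~(x ^ y) = 0, so ((z ^ y) | ~~(x ^ y)) = 0.

0, 1, 1, 0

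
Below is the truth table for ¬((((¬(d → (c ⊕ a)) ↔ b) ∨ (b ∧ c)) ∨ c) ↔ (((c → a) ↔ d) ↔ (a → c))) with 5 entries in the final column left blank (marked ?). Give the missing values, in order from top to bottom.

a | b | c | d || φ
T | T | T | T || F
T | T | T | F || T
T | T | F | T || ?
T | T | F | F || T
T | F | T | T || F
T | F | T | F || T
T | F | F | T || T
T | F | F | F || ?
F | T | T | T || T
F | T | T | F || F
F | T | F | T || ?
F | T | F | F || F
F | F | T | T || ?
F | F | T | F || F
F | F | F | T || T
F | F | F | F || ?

Row a=T, b=T, c=F, d=T: (((¬(d → (c ⊕ a)) ↔ b) ∨ (b ∧ c)) ∨ c) = F, (((c → a) ↔ d) ↔ (a → c)) = F, ((((¬(d → (c ⊕ a)) ↔ b) ∨ (b ∧ c)) ∨ c) ↔ (((c → a) ↔ d) ↔ (a → c))) = T, so the formula = F.
Row a=T, b=F, c=F, d=F: (((¬(d → (c ⊕ a)) ↔ b) ∨ (b ∧ c)) ∨ c) = T, (((c → a) ↔ d) ↔ (a → c)) = T, ((((¬(d → (c ⊕ a)) ↔ b) ∨ (b ∧ c)) ∨ c) ↔ (((c → a) ↔ d) ↔ (a → c))) = T, so the formula = F.
Row a=F, b=T, c=F, d=T: (((¬(d → (c ⊕ a)) ↔ b) ∨ (b ∧ c)) ∨ c) = T, (((c → a) ↔ d) ↔ (a → c)) = T, ((((¬(d → (c ⊕ a)) ↔ b) ∨ (b ∧ c)) ∨ c) ↔ (((c → a) ↔ d) ↔ (a → c))) = T, so the formula = F.
Row a=F, b=F, c=T, d=T: (((¬(d → (c ⊕ a)) ↔ b) ∨ (b ∧ c)) ∨ c) = T, (((c → a) ↔ d) ↔ (a → c)) = F, ((((¬(d → (c ⊕ a)) ↔ b) ∨ (b ∧ c)) ∨ c) ↔ (((c → a) ↔ d) ↔ (a → c))) = F, so the formula = T.
Row a=F, b=F, c=F, d=F: (((¬(d → (c ⊕ a)) ↔ b) ∨ (b ∧ c)) ∨ c) = T, (((c → a) ↔ d) ↔ (a → c)) = F, ((((¬(d → (c ⊕ a)) ↔ b) ∨ (b ∧ c)) ∨ c) ↔ (((c → a) ↔ d) ↔ (a → c))) = F, so the formula = T.

F, F, F, T, T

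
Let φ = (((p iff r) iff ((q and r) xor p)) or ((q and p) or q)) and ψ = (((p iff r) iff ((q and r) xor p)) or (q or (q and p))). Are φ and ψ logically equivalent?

equivalent

  p   |   q   |   r   |   φ   |   ψ  
----- | ----- | ----- | ----- | -----
 True |  True |  True |  True |  True
 True |  True | False |  True |  True
 True | False |  True |  True |  True
 True | False | False | False | False
False |  True |  True |  True |  True
False |  True | False |  True |  True
False | False |  True |  True |  True
False | False | False | False | False
The columns for φ and ψ agree on every row, so they are logically equivalent.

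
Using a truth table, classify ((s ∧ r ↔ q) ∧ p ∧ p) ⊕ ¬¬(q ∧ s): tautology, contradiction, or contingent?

p | q | r | s || φ
T | T | T | T || F
T | T | T | F || F
T | T | F | T || T
T | T | F | F || F
T | F | T | T || F
T | F | T | F || T
T | F | F | T || T
T | F | F | F || T
F | T | T | T || T
F | T | T | F || F
F | T | F | T || T
F | T | F | F || F
F | F | T | T || F
F | F | T | F || F
F | F | F | T || F
F | F | F | F || F
6 of 16 rows are T, so the formula is contingent.

contingent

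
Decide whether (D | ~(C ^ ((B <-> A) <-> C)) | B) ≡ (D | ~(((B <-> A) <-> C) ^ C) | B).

A  B  C  D  |  φ  ψ
T  T  T  T  |  T  T
T  T  T  F  |  T  T
T  T  F  T  |  T  T
T  T  F  F  |  T  T
T  F  T  T  |  T  T
T  F  T  F  |  F  F
T  F  F  T  |  T  T
T  F  F  F  |  F  F
F  T  T  T  |  T  T
F  T  T  F  |  T  T
F  T  F  T  |  T  T
F  T  F  F  |  T  T
F  F  T  T  |  T  T
F  F  T  F  |  T  T
F  F  F  T  |  T  T
F  F  F  F  |  T  T
The columns for φ and ψ agree on every row, so they are logically equivalent.

equivalent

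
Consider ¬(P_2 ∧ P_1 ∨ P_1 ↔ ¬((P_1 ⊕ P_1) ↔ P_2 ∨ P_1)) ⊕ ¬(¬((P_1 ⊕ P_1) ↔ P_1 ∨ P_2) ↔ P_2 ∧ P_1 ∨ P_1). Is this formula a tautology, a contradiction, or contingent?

 P_1  |  P_2  | (P_2 ∧ P_1) | ((P_2 ∧ P_1) ∨ P_1) | (P_1 ⊕ P_1) | (P_2 ∨ P_1) | ((P_1 ⊕ P_1) ↔ (P_2 ∨ P_1)) | ¬((P_1 ⊕ P_1) ↔ (P_2 ∨ P_1)) | (P_1 ∨ P_2) | ((P_1 ⊕ P_1) ↔ (P_1 ∨ P_2)) | ¬((P_1 ⊕ P_1) ↔ (P_1 ∨ P_2)) |   φ  
----- | ----- | ----------- | ------------------- | ----------- | ----------- | --------------------------- | ---------------------------- | ----------- | --------------------------- | ---------------------------- | -----
False | False |    False    |        False        |    False    |    False    |             True            |            False             |    False    |             True            |            False             | False
False |  True |    False    |        False        |    False    |     True    |            False            |             True             |     True    |            False            |             True             | False
 True | False |    False    |         True        |    False    |     True    |            False            |             True             |     True    |            False            |             True             | False
 True |  True |     True    |         True        |    False    |     True    |            False            |             True             |     True    |            False            |             True             | False
Every row is False, so the formula is a contradiction.

contradiction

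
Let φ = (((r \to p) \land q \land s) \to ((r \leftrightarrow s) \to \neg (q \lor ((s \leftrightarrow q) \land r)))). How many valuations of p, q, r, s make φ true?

15

p | q | r | s | φ
- | - | - | - | -
0 | 0 | 0 | 0 | 1
0 | 0 | 0 | 1 | 1
0 | 0 | 1 | 0 | 1
0 | 0 | 1 | 1 | 1
0 | 1 | 0 | 0 | 1
0 | 1 | 0 | 1 | 1
0 | 1 | 1 | 0 | 1
0 | 1 | 1 | 1 | 1
1 | 0 | 0 | 0 | 1
1 | 0 | 0 | 1 | 1
1 | 0 | 1 | 0 | 1
1 | 0 | 1 | 1 | 1
1 | 1 | 0 | 0 | 1
1 | 1 | 0 | 1 | 1
1 | 1 | 1 | 0 | 1
1 | 1 | 1 | 1 | 0
The formula is true on 15 of the 16 rows.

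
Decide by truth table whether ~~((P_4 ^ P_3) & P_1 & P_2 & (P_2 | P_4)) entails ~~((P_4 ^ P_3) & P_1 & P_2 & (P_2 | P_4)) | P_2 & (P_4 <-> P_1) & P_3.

yes

 P_1  |  P_2  |  P_3  |  P_4  |   φ   |   ψ  
----- | ----- | ----- | ----- | ----- | -----
False | False | False | False | False | False
False | False | False |  True | False | False
False | False |  True | False | False | False
False | False |  True |  True | False | False
False |  True | False | False | False | False
False |  True | False |  True | False | False
False |  True |  True | False | False |  True
False |  True |  True |  True | False | False
 True | False | False | False | False | False
 True | False | False |  True | False | False
 True | False |  True | False | False | False
 True | False |  True |  True | False | False
 True |  True | False | False | False | False
 True |  True | False |  True |  True |  True
 True |  True |  True | False |  True |  True
 True |  True |  True |  True | False |  True
In every row where φ is true, ψ is also true, so φ ⊨ ψ.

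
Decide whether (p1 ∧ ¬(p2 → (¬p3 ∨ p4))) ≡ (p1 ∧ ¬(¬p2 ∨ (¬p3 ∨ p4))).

equivalent

p1  p2  p3  p4  |  φ  ψ
1   1   1   1   |  0  0
1   1   1   0   |  1  1
1   1   0   1   |  0  0
1   1   0   0   |  0  0
1   0   1   1   |  0  0
1   0   1   0   |  0  0
1   0   0   1   |  0  0
1   0   0   0   |  0  0
0   1   1   1   |  0  0
0   1   1   0   |  0  0
0   1   0   1   |  0  0
0   1   0   0   |  0  0
0   0   1   1   |  0  0
0   0   1   0   |  0  0
0   0   0   1   |  0  0
0   0   0   0   |  0  0
The columns for φ and ψ agree on every row, so they are logically equivalent.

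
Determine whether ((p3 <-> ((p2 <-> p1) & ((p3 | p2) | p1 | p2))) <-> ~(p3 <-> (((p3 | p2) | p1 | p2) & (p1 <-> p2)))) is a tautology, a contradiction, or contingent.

  p1     p2     p3      (p2 <-> p1)  (p3 | p2)  ((p3 | p2) | p1 | p2)  (p1 <-> p2)    φ  
 True   True   True         True        True             True              True     False
 True   True  False         True        True             True              True     False
 True  False   True        False        True             True             False     False
 True  False  False        False       False             True             False     False
False   True   True        False        True             True             False     False
False   True  False        False        True             True             False     False
False  False   True         True        True             True              True     False
False  False  False         True       False            False              True     False
Every row is False, so the formula is a contradiction.

contradiction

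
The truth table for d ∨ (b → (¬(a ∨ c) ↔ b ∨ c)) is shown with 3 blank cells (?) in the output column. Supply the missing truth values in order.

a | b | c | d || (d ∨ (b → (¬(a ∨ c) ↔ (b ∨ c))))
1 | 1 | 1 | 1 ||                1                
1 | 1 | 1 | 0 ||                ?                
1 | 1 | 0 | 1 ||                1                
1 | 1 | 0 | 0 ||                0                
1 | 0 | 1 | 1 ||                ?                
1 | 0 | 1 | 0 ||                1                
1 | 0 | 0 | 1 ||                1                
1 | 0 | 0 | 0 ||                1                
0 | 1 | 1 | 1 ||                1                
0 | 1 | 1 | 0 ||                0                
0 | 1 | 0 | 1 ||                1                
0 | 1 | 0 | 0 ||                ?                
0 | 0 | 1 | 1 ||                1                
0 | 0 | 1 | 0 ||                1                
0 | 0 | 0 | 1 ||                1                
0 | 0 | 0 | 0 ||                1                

0, 1, 1

Row a=1, b=1, c=1, d=0: (b → (¬(a ∨ c) ↔ b ∨ c)) = 0, so (d ∨ (b → (¬(a ∨ c) ↔ (b ∨ c)))) = 0.
Row a=1, b=0, c=1, d=1: (b → (¬(a ∨ c) ↔ b ∨ c)) = 1, so (d ∨ (b → (¬(a ∨ c) ↔ (b ∨ c)))) = 1.
Row a=0, b=1, c=0, d=0: (b → (¬(a ∨ c) ↔ b ∨ c)) = 1, so (d ∨ (b → (¬(a ∨ c) ↔ (b ∨ c)))) = 1.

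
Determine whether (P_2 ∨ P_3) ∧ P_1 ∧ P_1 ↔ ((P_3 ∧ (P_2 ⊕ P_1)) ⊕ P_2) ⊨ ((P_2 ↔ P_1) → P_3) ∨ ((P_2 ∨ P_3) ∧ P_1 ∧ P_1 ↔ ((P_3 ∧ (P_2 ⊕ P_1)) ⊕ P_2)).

yes

P_1  P_2  P_3  |  φ  ψ
 T    T    T   |  T  T
 T    T    F   |  T  T
 T    F    T   |  T  T
 T    F    F   |  T  T
 F    T    T   |  T  T
 F    T    F   |  F  T
 F    F    T   |  T  T
 F    F    F   |  T  T
In every row where φ is true, ψ is also true, so φ ⊨ ψ.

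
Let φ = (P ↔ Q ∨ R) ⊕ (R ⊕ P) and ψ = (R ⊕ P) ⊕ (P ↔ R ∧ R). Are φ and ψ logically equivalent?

not equivalent

P | Q | R || φ | ψ
T | T | T || T | T
T | T | F || F | T
T | F | T || T | T
T | F | F || T | T
F | T | T || T | T
F | T | F || F | T
F | F | T || T | T
F | F | F || T | T
The columns differ at P=T, Q=T, R=F (φ=F, ψ=T), so they are not equivalent.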